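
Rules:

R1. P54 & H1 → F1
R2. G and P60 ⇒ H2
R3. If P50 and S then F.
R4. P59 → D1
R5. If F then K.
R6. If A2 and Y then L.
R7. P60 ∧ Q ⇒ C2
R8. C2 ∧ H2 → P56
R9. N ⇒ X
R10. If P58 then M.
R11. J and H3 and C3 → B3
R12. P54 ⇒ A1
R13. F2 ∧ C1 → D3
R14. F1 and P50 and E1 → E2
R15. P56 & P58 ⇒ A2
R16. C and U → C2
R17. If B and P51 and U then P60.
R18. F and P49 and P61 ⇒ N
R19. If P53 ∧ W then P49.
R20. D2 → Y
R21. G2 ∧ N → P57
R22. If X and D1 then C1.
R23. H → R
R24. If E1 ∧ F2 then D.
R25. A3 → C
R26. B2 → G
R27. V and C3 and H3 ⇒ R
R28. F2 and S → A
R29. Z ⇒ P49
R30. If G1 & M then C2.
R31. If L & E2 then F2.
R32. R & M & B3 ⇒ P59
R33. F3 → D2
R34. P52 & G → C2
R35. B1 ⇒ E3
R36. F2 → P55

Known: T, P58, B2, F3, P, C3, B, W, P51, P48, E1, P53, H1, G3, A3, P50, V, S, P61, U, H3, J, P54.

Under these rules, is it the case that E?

No

Forward chaining from the given facts derives: F1, F, K, M, B3, A1, E2, P60, P49, C, G, R, P59, D2, H2, D1, C2, N, Y, P56, X, A2, C1, L, F2, P55, D3, D, A.
No rule has E as its conclusion, and it is not among the given facts.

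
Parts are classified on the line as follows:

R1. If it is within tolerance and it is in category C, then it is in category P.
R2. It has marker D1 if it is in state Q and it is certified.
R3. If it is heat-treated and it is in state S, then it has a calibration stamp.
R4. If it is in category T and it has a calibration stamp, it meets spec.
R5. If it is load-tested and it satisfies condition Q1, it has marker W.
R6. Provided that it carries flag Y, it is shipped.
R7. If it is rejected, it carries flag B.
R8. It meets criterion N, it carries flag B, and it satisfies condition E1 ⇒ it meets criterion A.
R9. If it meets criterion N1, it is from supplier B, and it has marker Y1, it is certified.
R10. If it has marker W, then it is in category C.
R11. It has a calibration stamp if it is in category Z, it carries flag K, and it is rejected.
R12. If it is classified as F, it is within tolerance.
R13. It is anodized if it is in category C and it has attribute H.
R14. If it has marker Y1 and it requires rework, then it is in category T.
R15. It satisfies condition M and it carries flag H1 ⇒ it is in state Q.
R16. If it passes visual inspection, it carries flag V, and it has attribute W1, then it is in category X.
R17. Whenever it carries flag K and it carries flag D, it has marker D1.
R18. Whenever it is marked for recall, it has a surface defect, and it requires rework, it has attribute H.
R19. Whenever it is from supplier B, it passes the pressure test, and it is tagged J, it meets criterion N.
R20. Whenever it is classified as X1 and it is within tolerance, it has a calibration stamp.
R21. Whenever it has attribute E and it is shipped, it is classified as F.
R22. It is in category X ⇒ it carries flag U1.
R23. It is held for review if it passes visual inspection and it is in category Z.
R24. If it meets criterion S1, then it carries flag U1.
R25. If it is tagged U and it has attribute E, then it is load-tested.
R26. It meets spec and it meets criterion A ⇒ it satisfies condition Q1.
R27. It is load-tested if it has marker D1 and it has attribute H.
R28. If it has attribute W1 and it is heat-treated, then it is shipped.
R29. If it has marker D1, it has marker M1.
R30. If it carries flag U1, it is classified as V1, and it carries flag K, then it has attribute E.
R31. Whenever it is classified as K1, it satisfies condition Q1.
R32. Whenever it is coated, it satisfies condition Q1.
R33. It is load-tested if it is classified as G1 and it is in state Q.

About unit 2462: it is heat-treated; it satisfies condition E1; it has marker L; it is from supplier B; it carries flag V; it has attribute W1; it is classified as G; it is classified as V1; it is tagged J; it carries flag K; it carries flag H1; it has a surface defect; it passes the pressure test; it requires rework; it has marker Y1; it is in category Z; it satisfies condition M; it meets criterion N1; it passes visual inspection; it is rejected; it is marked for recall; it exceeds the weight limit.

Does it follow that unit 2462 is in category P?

By R7 (it is rejected): it carries flag B.
By R9 (it meets criterion N1, it is from supplier B, it has marker Y1): it is certified.
By R11 (it is in category Z, it carries flag K, it is rejected): it has a calibration stamp.
By R14 (it has marker Y1, it requires rework): it is in category T.
By R15 (it satisfies condition M, it carries flag H1): it is in state Q.
By R16 (it passes visual inspection, it carries flag V, it has attribute W1): it is in category X.
By R18 (it is marked for recall, it has a surface defect, it requires rework): it has attribute H.
By R19 (it is from supplier B, it passes the pressure test, it is tagged J): it meets criterion N.
By R22 (it is in category X): it carries flag U1.
By R28 (it has attribute W1, it is heat-treated): it is shipped.
By R30 (it carries flag U1, it is classified as V1, it carries flag K): it has attribute E.
By R2 (it is in state Q, it is certified): it has marker D1.
By R4 (it is in category T, it has a calibration stamp): it meets spec.
By R8 (it meets criterion N, it carries flag B, it satisfies condition E1): it meets criterion A.
By R21 (it has attribute E, it is shipped): it is classified as F.
By R26 (it meets spec, it meets criterion A): it satisfies condition Q1.
By R27 (it has marker D1, it has attribute H): it is load-tested.
By R5 (it is load-tested, it satisfies condition Q1): it has marker W.
By R10 (it has marker W): it is in category C.
By R12 (it is classified as F): it is within tolerance.
By R1 (it is within tolerance, it is in category C): it is in category P.

Yes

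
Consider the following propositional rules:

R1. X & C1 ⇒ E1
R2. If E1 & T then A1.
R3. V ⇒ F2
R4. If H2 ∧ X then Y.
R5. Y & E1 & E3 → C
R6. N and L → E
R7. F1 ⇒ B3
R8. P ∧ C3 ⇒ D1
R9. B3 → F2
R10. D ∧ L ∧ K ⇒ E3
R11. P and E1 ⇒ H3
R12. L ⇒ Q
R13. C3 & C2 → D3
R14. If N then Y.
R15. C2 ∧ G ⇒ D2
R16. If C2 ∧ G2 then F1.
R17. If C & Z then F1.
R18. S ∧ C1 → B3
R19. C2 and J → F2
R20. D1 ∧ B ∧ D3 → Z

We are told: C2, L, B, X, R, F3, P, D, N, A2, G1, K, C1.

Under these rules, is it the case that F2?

No

Forward chaining from the given facts derives: E1, E, E3, H3, Q, Y, C.
Rules concluding F2: R3 needs V; R9 needs B3; R19 needs J — none of these are established.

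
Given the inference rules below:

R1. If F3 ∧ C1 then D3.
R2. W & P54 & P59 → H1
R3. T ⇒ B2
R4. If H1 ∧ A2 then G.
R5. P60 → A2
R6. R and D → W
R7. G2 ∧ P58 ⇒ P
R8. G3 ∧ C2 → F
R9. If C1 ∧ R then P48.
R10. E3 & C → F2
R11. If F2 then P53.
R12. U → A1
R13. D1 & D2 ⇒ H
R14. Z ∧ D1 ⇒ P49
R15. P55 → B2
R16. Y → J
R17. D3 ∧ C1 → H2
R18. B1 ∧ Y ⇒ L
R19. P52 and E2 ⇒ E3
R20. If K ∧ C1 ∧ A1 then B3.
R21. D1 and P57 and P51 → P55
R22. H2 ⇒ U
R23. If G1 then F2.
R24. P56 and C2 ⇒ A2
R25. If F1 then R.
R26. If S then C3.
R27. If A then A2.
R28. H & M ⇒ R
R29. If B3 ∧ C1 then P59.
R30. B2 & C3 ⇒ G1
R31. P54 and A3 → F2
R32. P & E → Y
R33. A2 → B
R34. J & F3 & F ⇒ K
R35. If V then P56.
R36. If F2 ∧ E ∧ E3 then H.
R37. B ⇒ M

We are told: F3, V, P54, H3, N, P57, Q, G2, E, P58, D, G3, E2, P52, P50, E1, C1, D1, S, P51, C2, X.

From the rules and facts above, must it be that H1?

Yes

D3  (by R1: F3, C1)
P  (by R7: G2, P58)
F  (by R8: G3, C2)
H2  (by R17: D3, C1)
E3  (by R19: P52, E2)
P55  (by R21: D1, P57, P51)
U  (by R22: H2)
C3  (by R26: S)
Y  (by R32: P, E)
P56  (by R35: V)
A1  (by R12: U)
B2  (by R15: P55)
J  (by R16: Y)
A2  (by R24: P56, C2)
G1  (by R30: B2, C3)
B  (by R33: A2)
K  (by R34: J, F3, F)
M  (by R37: B)
B3  (by R20: K, C1, A1)
F2  (by R23: G1)
P59  (by R29: B3, C1)
H  (by R36: F2, E, E3)
R  (by R28: H, M)
W  (by R6: R, D)
H1  (by R2: W, P54, P59)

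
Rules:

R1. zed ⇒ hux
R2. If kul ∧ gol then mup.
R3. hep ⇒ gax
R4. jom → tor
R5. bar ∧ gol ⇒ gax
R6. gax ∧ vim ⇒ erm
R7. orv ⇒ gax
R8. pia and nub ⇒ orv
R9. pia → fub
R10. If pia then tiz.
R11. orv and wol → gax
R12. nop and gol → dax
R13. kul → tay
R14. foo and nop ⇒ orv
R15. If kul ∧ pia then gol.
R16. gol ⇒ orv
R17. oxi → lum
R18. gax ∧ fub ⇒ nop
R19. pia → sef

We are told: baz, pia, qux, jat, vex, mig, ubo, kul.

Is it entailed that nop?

fub  (by R9: pia)
gol  (by R15: kul, pia)
orv  (by R16: gol)
gax  (by R7: orv)
nop  (by R18: gax, fub)

Yes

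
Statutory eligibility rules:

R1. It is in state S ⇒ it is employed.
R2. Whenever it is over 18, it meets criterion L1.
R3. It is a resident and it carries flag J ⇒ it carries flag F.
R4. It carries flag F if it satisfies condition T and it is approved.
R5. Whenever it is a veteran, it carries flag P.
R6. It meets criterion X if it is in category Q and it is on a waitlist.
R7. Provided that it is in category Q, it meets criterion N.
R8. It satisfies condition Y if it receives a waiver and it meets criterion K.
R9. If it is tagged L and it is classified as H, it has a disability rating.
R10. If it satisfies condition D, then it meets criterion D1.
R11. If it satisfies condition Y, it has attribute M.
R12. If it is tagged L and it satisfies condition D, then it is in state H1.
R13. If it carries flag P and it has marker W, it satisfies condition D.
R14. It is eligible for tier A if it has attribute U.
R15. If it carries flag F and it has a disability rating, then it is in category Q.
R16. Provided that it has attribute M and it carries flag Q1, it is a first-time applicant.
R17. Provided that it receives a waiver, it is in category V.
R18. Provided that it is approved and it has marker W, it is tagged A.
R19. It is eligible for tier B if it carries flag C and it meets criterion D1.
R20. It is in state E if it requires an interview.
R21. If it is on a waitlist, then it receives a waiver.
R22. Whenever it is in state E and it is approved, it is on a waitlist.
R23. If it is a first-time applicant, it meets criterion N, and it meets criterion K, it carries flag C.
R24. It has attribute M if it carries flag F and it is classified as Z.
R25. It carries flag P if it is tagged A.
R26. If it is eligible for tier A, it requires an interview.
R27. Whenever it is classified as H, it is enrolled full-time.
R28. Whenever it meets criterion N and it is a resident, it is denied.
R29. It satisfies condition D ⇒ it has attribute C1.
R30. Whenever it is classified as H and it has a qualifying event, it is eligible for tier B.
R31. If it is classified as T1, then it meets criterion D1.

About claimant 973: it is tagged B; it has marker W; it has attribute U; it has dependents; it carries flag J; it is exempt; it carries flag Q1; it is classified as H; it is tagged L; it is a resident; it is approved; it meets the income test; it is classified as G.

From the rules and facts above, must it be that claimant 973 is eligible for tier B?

No

Forward chaining from the given facts derives: carries flag F, has a disability rating, is eligible for tier A, is in category Q, is tagged A, carries flag P, requires an interview, is enrolled full-time, meets criterion N, satisfies condition D, is in state E, is on a waitlist, is denied, has attribute C1, meets criterion X, meets criterion D1, is in state H1, receives a waiver, is in category V.
Rules concluding "it is eligible for tier B": R19 needs "it carries flag C"; R30 needs "it has a qualifying event" — none of these are established.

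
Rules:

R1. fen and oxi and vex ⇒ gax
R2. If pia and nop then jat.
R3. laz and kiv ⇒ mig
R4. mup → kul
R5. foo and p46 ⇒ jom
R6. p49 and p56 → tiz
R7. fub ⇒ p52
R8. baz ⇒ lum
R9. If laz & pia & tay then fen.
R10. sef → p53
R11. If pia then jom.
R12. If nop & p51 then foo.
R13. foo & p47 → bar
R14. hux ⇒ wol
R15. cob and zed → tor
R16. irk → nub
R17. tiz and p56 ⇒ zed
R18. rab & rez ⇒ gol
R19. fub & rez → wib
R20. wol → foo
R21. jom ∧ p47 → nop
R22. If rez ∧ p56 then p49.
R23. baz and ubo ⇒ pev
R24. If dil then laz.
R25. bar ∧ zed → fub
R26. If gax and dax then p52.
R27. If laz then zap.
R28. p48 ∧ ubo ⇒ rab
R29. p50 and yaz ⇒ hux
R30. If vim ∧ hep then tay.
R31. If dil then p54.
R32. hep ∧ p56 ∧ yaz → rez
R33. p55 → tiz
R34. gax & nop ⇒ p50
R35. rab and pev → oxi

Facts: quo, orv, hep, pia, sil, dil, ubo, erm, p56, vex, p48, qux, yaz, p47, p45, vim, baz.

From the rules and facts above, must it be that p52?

jom  (by R11: pia)
nop  (by R21: jom, p47)
pev  (by R23: baz, ubo)
laz  (by R24: dil)
rab  (by R28: p48, ubo)
tay  (by R30: vim, hep)
rez  (by R32: hep, p56, yaz)
oxi  (by R35: rab, pev)
fen  (by R9: laz, pia, tay)
p49  (by R22: rez, p56)
gax  (by R1: fen, oxi, vex)
tiz  (by R6: p49, p56)
zed  (by R17: tiz, p56)
p50  (by R34: gax, nop)
hux  (by R29: p50, yaz)
wol  (by R14: hux)
foo  (by R20: wol)
bar  (by R13: foo, p47)
fub  (by R25: bar, zed)
p52  (by R7: fub)

Yes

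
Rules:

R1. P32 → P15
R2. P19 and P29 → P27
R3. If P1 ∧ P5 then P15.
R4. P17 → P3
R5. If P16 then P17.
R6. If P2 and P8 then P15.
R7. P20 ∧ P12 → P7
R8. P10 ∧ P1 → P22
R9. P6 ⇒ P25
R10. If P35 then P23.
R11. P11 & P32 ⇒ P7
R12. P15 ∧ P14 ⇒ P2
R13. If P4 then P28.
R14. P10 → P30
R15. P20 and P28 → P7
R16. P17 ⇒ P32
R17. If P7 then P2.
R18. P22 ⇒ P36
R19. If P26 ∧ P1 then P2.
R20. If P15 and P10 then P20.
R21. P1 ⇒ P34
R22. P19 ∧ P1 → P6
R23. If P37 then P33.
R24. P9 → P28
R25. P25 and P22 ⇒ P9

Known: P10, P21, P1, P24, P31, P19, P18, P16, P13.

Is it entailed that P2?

P17  (by R5: P16)
P22  (by R8: P10, P1)
P32  (by R16: P17)
P6  (by R22: P19, P1)
P15  (by R1: P32)
P25  (by R9: P6)
P20  (by R20: P15, P10)
P9  (by R25: P25, P22)
P28  (by R24: P9)
P7  (by R15: P20, P28)
P2  (by R17: P7)

Yes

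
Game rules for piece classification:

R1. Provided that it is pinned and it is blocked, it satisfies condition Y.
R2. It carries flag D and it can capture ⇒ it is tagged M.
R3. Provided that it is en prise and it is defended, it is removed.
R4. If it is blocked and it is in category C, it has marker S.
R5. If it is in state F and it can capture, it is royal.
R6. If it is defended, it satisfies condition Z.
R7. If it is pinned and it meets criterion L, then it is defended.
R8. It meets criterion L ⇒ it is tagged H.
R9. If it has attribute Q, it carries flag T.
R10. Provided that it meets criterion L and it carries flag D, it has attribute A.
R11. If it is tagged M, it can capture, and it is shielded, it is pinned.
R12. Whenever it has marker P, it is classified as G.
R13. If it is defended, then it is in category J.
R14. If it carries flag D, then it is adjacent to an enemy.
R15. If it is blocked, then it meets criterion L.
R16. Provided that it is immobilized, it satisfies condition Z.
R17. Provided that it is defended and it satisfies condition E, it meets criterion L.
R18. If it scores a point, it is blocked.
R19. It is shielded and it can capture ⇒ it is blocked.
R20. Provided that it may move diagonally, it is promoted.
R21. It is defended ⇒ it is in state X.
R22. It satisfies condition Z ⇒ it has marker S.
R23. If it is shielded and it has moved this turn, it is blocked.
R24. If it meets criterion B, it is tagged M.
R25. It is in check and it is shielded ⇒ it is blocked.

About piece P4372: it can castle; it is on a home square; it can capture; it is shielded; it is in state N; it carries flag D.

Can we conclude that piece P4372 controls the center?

Forward chaining from the given facts derives: is tagged M, is pinned, is adjacent to an enemy, is blocked, satisfies condition Y, meets criterion L, is defended, is tagged H, has attribute A, is in category J, is in state X, satisfies condition Z, has marker S.
No rule has "it controls the center" as its conclusion, and it is not among the given facts.

No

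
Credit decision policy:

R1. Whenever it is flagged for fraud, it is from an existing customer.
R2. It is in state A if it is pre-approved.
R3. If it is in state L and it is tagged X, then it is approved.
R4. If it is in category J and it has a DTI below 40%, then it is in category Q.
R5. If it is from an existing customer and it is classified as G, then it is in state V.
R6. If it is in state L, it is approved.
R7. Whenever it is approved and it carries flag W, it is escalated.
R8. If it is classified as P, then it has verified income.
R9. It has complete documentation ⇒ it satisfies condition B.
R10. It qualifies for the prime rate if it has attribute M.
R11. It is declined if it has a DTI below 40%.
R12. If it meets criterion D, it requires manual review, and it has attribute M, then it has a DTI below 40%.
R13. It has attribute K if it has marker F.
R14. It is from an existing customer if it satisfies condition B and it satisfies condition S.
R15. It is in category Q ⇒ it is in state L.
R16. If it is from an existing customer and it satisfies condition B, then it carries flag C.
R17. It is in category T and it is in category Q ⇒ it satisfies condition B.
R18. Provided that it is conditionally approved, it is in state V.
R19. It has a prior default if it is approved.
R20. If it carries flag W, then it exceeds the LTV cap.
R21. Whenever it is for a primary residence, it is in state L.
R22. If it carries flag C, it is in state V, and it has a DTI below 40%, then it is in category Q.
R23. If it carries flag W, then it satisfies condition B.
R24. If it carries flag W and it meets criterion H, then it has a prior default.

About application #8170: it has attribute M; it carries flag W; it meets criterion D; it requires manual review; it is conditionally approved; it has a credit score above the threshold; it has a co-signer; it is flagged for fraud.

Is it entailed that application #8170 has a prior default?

Yes

By R1 (it is flagged for fraud): it is from an existing customer.
By R12 (it meets criterion D, it requires manual review, it has attribute M): it has a DTI below 40%.
By R18 (it is conditionally approved): it is in state V.
By R23 (it carries flag W): it satisfies condition B.
By R16 (it is from an existing customer, it satisfies condition B): it carries flag C.
By R22 (it carries flag C, it is in state V, it has a DTI below 40%): it is in category Q.
By R15 (it is in category Q): it is in state L.
By R6 (it is in state L): it is approved.
By R19 (it is approved): it has a prior default.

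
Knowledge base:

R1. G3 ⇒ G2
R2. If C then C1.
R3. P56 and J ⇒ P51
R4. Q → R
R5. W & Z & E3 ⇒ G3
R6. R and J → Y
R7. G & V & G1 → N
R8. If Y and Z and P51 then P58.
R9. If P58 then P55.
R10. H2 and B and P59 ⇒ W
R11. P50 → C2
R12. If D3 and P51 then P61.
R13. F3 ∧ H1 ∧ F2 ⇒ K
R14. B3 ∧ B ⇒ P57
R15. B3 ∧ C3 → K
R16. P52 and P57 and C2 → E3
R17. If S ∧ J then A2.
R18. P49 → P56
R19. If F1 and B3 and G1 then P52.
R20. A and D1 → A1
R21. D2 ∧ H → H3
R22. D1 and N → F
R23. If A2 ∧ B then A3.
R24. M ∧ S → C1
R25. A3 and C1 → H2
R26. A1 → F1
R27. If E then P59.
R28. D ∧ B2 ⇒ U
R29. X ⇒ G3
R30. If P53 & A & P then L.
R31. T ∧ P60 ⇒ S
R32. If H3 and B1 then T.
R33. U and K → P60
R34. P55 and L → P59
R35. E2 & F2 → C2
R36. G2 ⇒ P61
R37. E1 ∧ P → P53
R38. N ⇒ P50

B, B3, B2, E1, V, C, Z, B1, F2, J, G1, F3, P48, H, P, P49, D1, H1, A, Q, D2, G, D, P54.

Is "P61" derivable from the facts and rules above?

C1  (by R2: C)
R  (by R4: Q)
Y  (by R6: R, J)
N  (by R7: G, V, G1)
K  (by R13: F3, H1, F2)
P57  (by R14: B3, B)
P56  (by R18: P49)
A1  (by R20: A, D1)
H3  (by R21: D2, H)
F1  (by R26: A1)
U  (by R28: D, B2)
T  (by R32: H3, B1)
P60  (by R33: U, K)
P53  (by R37: E1, P)
P50  (by R38: N)
P51  (by R3: P56, J)
P58  (by R8: Y, Z, P51)
P55  (by R9: P58)
C2  (by R11: P50)
P52  (by R19: F1, B3, G1)
L  (by R30: P53, A, P)
S  (by R31: T, P60)
P59  (by R34: P55, L)
E3  (by R16: P52, P57, C2)
A2  (by R17: S, J)
A3  (by R23: A2, B)
H2  (by R25: A3, C1)
W  (by R10: H2, B, P59)
G3  (by R5: W, Z, E3)
G2  (by R1: G3)
P61  (by R36: G2)

Yes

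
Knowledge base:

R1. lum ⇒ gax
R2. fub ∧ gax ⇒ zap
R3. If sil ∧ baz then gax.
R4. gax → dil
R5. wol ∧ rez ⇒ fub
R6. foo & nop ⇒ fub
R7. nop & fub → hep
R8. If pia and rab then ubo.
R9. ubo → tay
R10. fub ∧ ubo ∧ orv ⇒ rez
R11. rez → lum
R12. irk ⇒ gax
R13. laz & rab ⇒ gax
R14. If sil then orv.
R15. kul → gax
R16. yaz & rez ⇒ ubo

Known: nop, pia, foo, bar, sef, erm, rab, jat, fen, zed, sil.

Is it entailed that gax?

Yes

fub  (by R6: foo, nop)
ubo  (by R8: pia, rab)
orv  (by R14: sil)
rez  (by R10: fub, ubo, orv)
lum  (by R11: rez)
gax  (by R1: lum)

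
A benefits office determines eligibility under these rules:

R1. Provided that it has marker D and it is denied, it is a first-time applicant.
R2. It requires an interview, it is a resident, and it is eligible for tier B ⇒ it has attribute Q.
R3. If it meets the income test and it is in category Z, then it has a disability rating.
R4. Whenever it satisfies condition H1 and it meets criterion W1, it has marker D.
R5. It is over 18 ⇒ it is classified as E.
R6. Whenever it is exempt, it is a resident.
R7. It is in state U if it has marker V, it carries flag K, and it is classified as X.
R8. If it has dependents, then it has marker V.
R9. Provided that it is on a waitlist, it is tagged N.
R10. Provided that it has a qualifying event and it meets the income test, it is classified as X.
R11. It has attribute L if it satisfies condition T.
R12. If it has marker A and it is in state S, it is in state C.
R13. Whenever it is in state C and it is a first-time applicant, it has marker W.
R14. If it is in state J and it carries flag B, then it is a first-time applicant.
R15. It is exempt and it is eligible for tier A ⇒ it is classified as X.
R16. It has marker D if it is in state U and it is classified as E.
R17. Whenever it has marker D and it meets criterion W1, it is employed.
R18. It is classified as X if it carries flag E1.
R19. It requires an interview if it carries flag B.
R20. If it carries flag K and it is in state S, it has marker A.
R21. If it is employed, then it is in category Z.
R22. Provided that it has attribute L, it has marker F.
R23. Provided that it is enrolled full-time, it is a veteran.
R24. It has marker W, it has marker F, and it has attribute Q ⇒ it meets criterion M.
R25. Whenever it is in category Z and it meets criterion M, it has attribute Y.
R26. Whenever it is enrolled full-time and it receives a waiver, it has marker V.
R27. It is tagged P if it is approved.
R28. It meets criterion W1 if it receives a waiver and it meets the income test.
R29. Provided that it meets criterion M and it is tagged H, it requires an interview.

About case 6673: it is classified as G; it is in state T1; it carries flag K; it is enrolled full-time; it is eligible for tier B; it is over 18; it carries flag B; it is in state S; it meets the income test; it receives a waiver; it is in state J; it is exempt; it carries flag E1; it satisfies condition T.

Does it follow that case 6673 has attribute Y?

Yes

By R5 (it is over 18): it is classified as E.
By R6 (it is exempt): it is a resident.
By R11 (it satisfies condition T): it has attribute L.
By R14 (it is in state J, it carries flag B): it is a first-time applicant.
By R18 (it carries flag E1): it is classified as X.
By R19 (it carries flag B): it requires an interview.
By R20 (it carries flag K, it is in state S): it has marker A.
By R22 (it has attribute L): it has marker F.
By R26 (it is enrolled full-time, it receives a waiver): it has marker V.
By R28 (it receives a waiver, it meets the income test): it meets criterion W1.
By R2 (it requires an interview, it is a resident, it is eligible for tier B): it has attribute Q.
By R7 (it has marker V, it carries flag K, it is classified as X): it is in state U.
By R12 (it has marker A, it is in state S): it is in state C.
By R13 (it is in state C, it is a first-time applicant): it has marker W.
By R16 (it is in state U, it is classified as E): it has marker D.
By R17 (it has marker D, it meets criterion W1): it is employed.
By R21 (it is employed): it is in category Z.
By R24 (it has marker W, it has marker F, it has attribute Q): it meets criterion M.
By R25 (it is in category Z, it meets criterion M): it has attribute Y.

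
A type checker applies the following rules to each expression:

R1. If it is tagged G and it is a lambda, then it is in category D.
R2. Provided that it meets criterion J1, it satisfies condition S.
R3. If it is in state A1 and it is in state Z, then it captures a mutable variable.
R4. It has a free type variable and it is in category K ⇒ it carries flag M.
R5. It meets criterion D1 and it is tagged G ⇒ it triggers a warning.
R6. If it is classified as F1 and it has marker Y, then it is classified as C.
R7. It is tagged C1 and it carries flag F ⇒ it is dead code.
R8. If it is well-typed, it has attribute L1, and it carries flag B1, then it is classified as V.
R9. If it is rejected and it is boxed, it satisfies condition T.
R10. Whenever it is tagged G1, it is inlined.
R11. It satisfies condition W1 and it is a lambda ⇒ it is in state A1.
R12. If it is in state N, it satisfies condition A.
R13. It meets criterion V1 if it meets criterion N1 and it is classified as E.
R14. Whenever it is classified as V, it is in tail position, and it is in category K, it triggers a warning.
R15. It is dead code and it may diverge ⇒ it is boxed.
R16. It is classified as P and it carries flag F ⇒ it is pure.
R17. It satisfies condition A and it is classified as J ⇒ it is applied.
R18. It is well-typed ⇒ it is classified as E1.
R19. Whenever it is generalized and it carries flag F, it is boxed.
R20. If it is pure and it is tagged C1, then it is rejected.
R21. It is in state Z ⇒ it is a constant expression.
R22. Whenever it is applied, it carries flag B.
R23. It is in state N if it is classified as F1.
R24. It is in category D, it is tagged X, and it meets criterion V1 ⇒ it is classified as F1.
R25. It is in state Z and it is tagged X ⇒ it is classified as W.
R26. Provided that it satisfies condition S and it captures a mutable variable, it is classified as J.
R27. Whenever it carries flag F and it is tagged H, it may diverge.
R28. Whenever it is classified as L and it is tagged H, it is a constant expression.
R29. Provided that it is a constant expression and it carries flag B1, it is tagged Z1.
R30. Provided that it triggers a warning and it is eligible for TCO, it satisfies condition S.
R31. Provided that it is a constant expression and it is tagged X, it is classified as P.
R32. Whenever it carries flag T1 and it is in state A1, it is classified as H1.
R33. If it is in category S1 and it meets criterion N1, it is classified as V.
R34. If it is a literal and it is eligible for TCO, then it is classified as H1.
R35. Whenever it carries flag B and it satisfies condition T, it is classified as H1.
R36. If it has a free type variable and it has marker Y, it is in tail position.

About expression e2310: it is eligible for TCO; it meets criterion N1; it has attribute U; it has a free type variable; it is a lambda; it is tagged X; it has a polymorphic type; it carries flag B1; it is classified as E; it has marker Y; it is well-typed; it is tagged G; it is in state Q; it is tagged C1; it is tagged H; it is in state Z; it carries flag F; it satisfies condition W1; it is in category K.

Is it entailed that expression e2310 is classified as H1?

No

Forward chaining from the given facts derives: is in category D, carries flag M, is dead code, is in state A1, meets criterion V1, is classified as E1, is a constant expression, is classified as F1, is classified as W, may diverge, is tagged Z1, is classified as P, is in tail position, captures a mutable variable, is classified as C, is boxed, is pure, is rejected, is in state N, satisfies condition T, satisfies condition A.
Rules concluding "it is classified as H1": R32 needs "it carries flag T1"; R34 needs "it is a literal"; R35 needs "it carries flag B" — none of these are established.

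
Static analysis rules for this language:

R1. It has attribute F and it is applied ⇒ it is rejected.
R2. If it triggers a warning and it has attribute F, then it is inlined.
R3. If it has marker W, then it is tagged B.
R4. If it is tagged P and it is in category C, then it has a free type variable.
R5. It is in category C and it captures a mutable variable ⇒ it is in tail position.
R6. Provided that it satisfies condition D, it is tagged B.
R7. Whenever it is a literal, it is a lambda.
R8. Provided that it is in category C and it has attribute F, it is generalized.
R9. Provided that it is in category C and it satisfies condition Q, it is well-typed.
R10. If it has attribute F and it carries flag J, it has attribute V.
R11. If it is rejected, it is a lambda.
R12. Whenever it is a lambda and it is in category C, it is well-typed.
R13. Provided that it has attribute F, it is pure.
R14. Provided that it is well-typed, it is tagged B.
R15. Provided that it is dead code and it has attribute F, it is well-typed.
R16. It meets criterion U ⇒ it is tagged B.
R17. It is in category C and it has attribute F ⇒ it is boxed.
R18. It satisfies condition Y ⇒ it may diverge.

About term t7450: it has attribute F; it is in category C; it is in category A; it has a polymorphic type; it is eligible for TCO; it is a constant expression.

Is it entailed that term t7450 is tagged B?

Forward chaining from the given facts derives: is generalized, is pure, is boxed.
Rules concluding "it is tagged B": R3 needs "it has marker W"; R6 needs "it satisfies condition D"; R14 needs "it is well-typed"; R16 needs "it meets criterion U" — none of these are established.

No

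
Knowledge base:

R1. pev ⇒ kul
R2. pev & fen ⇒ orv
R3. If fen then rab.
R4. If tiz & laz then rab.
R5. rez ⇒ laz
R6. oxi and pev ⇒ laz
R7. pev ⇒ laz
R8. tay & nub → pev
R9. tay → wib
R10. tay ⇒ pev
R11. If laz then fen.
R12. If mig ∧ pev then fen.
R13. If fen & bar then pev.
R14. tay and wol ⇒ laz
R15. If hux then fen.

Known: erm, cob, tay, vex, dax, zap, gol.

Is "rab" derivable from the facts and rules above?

Yes

pev  (by R10: tay)
laz  (by R7: pev)
fen  (by R11: laz)
rab  (by R3: fen)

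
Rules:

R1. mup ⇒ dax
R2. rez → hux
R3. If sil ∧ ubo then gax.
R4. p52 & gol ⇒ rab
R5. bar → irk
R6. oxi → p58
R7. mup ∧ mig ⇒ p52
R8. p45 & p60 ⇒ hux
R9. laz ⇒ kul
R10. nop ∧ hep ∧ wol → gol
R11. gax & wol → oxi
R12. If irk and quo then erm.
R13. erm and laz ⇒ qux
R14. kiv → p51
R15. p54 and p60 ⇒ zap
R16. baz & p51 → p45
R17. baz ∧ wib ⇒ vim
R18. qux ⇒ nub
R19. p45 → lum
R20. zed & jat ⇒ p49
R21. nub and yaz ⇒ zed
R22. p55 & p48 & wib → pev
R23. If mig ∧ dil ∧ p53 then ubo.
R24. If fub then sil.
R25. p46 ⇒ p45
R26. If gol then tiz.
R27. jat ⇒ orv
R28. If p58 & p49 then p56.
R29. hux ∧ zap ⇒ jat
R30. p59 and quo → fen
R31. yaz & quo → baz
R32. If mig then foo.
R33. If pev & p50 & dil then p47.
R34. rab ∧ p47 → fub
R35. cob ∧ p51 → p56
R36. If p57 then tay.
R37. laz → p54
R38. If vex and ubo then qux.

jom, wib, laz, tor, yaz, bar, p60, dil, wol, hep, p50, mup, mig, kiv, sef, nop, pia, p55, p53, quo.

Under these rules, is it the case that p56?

No

Forward chaining from the given facts derives: dax, irk, p52, kul, gol, erm, qux, p51, nub, zed, ubo, tiz, baz, foo, p54, rab, zap, p45, vim, lum, hux, jat, p49, orv.
Rules concluding p56: R28 needs p58; R35 needs cob — none of these are established.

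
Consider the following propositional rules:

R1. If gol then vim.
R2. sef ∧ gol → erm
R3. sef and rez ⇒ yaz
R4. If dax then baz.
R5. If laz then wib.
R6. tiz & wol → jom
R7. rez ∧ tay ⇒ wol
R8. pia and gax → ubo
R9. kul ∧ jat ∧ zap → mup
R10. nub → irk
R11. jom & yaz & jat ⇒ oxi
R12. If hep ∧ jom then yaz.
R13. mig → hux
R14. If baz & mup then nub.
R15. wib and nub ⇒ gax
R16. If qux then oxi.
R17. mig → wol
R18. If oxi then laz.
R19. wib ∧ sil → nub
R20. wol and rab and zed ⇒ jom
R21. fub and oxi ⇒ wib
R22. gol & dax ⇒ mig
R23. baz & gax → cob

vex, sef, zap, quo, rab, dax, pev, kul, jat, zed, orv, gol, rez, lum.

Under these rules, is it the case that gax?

yaz  (by R3: sef, rez)
baz  (by R4: dax)
mup  (by R9: kul, jat, zap)
nub  (by R14: baz, mup)
mig  (by R22: gol, dax)
wol  (by R17: mig)
jom  (by R20: wol, rab, zed)
oxi  (by R11: jom, yaz, jat)
laz  (by R18: oxi)
wib  (by R5: laz)
gax  (by R15: wib, nub)

Yes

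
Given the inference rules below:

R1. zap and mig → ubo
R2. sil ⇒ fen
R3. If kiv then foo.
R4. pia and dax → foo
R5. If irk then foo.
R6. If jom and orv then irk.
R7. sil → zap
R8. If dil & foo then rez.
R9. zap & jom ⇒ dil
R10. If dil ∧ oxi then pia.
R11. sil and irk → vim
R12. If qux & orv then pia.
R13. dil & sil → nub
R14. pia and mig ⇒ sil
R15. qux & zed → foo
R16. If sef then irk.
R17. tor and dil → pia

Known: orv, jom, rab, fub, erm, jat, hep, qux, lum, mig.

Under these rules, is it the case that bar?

Forward chaining from the given facts derives: irk, pia, sil, fen, foo, zap, dil, vim, nub, ubo, rez.
No rule has bar as its conclusion, and it is not among the given facts.

No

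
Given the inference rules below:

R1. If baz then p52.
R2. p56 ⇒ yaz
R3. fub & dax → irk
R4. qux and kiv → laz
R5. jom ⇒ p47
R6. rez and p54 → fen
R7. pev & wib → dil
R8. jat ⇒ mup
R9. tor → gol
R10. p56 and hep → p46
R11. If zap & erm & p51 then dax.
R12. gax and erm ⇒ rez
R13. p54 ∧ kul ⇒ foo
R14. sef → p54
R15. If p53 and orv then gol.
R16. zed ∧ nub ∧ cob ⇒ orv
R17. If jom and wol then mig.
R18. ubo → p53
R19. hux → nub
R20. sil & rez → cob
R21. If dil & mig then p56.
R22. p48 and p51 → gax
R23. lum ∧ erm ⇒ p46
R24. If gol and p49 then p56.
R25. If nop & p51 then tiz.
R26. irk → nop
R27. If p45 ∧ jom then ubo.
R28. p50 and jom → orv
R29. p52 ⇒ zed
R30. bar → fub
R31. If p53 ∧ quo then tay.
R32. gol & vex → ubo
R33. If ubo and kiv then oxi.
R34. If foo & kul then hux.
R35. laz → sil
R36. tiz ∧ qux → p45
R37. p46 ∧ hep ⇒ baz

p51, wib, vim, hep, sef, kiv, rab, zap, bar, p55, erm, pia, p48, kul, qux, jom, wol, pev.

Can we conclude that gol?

Yes

laz  (by R4: qux, kiv)
dil  (by R7: pev, wib)
dax  (by R11: zap, erm, p51)
p54  (by R14: sef)
mig  (by R17: jom, wol)
p56  (by R21: dil, mig)
gax  (by R22: p48, p51)
fub  (by R30: bar)
sil  (by R35: laz)
irk  (by R3: fub, dax)
p46  (by R10: p56, hep)
rez  (by R12: gax, erm)
foo  (by R13: p54, kul)
cob  (by R20: sil, rez)
nop  (by R26: irk)
hux  (by R34: foo, kul)
baz  (by R37: p46, hep)
p52  (by R1: baz)
nub  (by R19: hux)
tiz  (by R25: nop, p51)
zed  (by R29: p52)
p45  (by R36: tiz, qux)
orv  (by R16: zed, nub, cob)
ubo  (by R27: p45, jom)
p53  (by R18: ubo)
gol  (by R15: p53, orv)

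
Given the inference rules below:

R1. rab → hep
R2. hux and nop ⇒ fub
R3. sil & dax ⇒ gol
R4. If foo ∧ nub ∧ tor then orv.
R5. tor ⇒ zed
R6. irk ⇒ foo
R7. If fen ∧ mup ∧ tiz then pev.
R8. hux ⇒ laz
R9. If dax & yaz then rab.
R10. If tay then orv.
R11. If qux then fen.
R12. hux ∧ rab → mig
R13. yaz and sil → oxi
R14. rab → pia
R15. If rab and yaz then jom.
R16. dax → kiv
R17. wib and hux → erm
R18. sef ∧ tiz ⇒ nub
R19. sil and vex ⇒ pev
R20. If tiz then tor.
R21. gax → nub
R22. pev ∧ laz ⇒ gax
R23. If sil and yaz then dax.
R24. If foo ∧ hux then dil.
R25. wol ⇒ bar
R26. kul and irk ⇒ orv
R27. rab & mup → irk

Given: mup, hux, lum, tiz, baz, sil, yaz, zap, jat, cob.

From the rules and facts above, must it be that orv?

No

Forward chaining from the given facts derives: laz, oxi, tor, dax, gol, zed, rab, mig, pia, jom, kiv, irk, hep, foo, dil.
Rules concluding orv: R4 needs nub; R10 needs tay; R26 needs kul — none of these are established.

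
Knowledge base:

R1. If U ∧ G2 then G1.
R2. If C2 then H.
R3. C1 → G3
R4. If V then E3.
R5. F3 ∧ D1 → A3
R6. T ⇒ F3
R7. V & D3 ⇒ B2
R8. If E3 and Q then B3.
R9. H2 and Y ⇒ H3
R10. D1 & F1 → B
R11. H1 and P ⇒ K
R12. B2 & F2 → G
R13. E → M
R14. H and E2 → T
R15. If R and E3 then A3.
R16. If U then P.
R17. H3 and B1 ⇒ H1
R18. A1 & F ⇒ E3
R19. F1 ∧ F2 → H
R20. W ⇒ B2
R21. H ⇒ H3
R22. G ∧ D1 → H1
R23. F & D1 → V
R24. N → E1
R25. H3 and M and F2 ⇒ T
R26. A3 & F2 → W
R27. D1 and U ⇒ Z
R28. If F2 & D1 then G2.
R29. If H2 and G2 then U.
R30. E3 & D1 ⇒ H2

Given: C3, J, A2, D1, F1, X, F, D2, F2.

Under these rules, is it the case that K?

Forward chaining from the given facts derives: B, H, H3, V, G2, E3, H2, U, G1, P, Z.
The only rule concluding K is R11, which needs H1; that is never established.

No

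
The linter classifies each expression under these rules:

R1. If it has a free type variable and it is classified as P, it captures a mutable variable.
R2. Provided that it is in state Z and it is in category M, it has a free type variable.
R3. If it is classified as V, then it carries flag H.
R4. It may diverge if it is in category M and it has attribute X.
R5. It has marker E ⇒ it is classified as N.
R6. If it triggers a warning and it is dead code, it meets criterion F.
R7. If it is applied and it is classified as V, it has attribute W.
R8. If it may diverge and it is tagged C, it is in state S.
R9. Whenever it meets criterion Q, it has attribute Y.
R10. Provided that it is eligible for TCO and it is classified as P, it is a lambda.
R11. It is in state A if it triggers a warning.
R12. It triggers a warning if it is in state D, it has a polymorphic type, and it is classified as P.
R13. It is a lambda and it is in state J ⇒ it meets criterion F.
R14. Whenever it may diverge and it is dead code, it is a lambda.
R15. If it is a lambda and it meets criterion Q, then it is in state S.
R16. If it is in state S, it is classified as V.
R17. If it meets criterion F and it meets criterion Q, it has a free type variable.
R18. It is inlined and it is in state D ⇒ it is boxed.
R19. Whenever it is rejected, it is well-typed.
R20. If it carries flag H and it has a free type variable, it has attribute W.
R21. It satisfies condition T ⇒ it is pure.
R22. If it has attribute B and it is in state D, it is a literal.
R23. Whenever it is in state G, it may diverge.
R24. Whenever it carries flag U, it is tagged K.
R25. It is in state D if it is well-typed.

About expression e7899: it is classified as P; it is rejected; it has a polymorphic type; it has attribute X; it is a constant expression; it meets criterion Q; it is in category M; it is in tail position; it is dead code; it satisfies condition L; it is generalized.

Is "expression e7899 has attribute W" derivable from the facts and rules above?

By R4 (it is in category M, it has attribute X): it may diverge.
By R14 (it may diverge, it is dead code): it is a lambda.
By R15 (it is a lambda, it meets criterion Q): it is in state S.
By R16 (it is in state S): it is classified as V.
By R19 (it is rejected): it is well-typed.
By R25 (it is well-typed): it is in state D.
By R3 (it is classified as V): it carries flag H.
By R12 (it is in state D, it has a polymorphic type, it is classified as P): it triggers a warning.
By R6 (it triggers a warning, it is dead code): it meets criterion F.
By R17 (it meets criterion F, it meets criterion Q): it has a free type variable.
By R20 (it carries flag H, it has a free type variable): it has attribute W.

Yes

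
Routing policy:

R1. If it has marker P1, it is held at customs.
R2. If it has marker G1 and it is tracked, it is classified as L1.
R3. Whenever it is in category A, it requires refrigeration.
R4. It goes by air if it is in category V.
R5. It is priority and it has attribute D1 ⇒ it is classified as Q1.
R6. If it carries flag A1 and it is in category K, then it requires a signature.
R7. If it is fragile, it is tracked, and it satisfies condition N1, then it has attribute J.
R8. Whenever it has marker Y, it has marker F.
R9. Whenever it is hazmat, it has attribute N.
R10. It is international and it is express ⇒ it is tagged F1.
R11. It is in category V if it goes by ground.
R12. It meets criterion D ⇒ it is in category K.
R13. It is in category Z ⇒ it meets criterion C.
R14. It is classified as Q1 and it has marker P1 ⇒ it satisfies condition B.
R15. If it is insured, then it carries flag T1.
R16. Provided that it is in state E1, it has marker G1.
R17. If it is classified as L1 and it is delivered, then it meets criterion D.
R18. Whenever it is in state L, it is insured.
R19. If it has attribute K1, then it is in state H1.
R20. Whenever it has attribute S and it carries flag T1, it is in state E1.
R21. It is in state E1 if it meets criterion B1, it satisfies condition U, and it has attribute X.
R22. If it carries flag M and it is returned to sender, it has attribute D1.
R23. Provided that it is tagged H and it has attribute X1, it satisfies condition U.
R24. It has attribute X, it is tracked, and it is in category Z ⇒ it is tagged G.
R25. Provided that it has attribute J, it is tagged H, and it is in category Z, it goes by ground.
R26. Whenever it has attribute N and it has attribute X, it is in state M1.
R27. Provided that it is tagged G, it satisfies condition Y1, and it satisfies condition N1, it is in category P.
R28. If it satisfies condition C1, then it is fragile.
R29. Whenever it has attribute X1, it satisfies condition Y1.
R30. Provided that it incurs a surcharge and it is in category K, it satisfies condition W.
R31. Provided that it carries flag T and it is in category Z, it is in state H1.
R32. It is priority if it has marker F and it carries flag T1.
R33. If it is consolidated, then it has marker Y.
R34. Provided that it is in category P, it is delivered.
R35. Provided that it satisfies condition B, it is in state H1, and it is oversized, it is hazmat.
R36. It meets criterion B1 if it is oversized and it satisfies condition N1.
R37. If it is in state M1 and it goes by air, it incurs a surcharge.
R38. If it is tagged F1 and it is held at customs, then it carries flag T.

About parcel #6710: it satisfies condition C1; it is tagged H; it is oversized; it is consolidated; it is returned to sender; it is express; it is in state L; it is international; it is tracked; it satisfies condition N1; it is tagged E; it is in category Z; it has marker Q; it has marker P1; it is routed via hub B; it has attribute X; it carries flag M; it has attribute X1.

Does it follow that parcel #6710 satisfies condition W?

Yes

By R1 (it has marker P1): it is held at customs.
By R10 (it is international, it is express): it is tagged F1.
By R18 (it is in state L): it is insured.
By R22 (it carries flag M, it is returned to sender): it has attribute D1.
By R23 (it is tagged H, it has attribute X1): it satisfies condition U.
By R24 (it has attribute X, it is tracked, it is in category Z): it is tagged G.
By R28 (it satisfies condition C1): it is fragile.
By R29 (it has attribute X1): it satisfies condition Y1.
By R33 (it is consolidated): it has marker Y.
By R36 (it is oversized, it satisfies condition N1): it meets criterion B1.
By R38 (it is tagged F1, it is held at customs): it carries flag T.
By R7 (it is fragile, it is tracked, it satisfies condition N1): it has attribute J.
By R8 (it has marker Y): it has marker F.
By R15 (it is insured): it carries flag T1.
By R21 (it meets criterion B1, it satisfies condition U, it has attribute X): it is in state E1.
By R25 (it has attribute J, it is tagged H, it is in category Z): it goes by ground.
By R27 (it is tagged G, it satisfies condition Y1, it satisfies condition N1): it is in category P.
By R31 (it carries flag T, it is in category Z): it is in state H1.
By R32 (it has marker F, it carries flag T1): it is priority.
By R34 (it is in category P): it is delivered.
By R5 (it is priority, it has attribute D1): it is classified as Q1.
By R11 (it goes by ground): it is in category V.
By R14 (it is classified as Q1, it has marker P1): it satisfies condition B.
By R16 (it is in state E1): it has marker G1.
By R35 (it satisfies condition B, it is in state H1, it is oversized): it is hazmat.
By R2 (it has marker G1, it is tracked): it is classified as L1.
By R4 (it is in category V): it goes by air.
By R9 (it is hazmat): it has attribute N.
By R17 (it is classified as L1, it is delivered): it meets criterion D.
By R26 (it has attribute N, it has attribute X): it is in state M1.
By R37 (it is in state M1, it goes by air): it incurs a surcharge.
By R12 (it meets criterion D): it is in category K.
By R30 (it incurs a surcharge, it is in category K): it satisfies condition W.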